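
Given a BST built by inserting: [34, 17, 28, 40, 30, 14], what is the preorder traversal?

Tree insertion order: [34, 17, 28, 40, 30, 14]
Tree (level-order array): [34, 17, 40, 14, 28, None, None, None, None, None, 30]
Preorder traversal: [34, 17, 14, 28, 30, 40]


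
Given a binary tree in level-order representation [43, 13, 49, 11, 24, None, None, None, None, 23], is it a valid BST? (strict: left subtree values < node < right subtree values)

Level-order array: [43, 13, 49, 11, 24, None, None, None, None, 23]
Validate using subtree bounds (lo, hi): at each node, require lo < value < hi,
then recurse left with hi=value and right with lo=value.
Preorder trace (stopping at first violation):
  at node 43 with bounds (-inf, +inf): OK
  at node 13 with bounds (-inf, 43): OK
  at node 11 with bounds (-inf, 13): OK
  at node 24 with bounds (13, 43): OK
  at node 23 with bounds (13, 24): OK
  at node 49 with bounds (43, +inf): OK
No violation found at any node.
Result: Valid BST


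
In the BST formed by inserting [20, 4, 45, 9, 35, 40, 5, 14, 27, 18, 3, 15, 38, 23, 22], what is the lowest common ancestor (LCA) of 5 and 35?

Tree insertion order: [20, 4, 45, 9, 35, 40, 5, 14, 27, 18, 3, 15, 38, 23, 22]
Tree (level-order array): [20, 4, 45, 3, 9, 35, None, None, None, 5, 14, 27, 40, None, None, None, 18, 23, None, 38, None, 15, None, 22]
In a BST, the LCA of p=5, q=35 is the first node v on the
root-to-leaf path with p <= v <= q (go left if both < v, right if both > v).
Walk from root:
  at 20: 5 <= 20 <= 35, this is the LCA
LCA = 20


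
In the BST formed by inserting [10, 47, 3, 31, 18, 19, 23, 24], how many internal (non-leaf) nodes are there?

Tree built from: [10, 47, 3, 31, 18, 19, 23, 24]
Tree (level-order array): [10, 3, 47, None, None, 31, None, 18, None, None, 19, None, 23, None, 24]
Rule: An internal node has at least one child.
Per-node child counts:
  node 10: 2 child(ren)
  node 3: 0 child(ren)
  node 47: 1 child(ren)
  node 31: 1 child(ren)
  node 18: 1 child(ren)
  node 19: 1 child(ren)
  node 23: 1 child(ren)
  node 24: 0 child(ren)
Matching nodes: [10, 47, 31, 18, 19, 23]
Count of internal (non-leaf) nodes: 6


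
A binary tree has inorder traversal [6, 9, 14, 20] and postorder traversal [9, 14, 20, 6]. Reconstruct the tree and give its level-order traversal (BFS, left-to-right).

Inorder:   [6, 9, 14, 20]
Postorder: [9, 14, 20, 6]
Algorithm: postorder visits root last, so walk postorder right-to-left;
each value is the root of the current inorder slice — split it at that
value, recurse on the right subtree first, then the left.
Recursive splits:
  root=6; inorder splits into left=[], right=[9, 14, 20]
  root=20; inorder splits into left=[9, 14], right=[]
  root=14; inorder splits into left=[9], right=[]
  root=9; inorder splits into left=[], right=[]
Reconstructed level-order: [6, 20, 14, 9]


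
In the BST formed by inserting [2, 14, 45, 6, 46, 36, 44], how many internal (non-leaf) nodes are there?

Tree built from: [2, 14, 45, 6, 46, 36, 44]
Tree (level-order array): [2, None, 14, 6, 45, None, None, 36, 46, None, 44]
Rule: An internal node has at least one child.
Per-node child counts:
  node 2: 1 child(ren)
  node 14: 2 child(ren)
  node 6: 0 child(ren)
  node 45: 2 child(ren)
  node 36: 1 child(ren)
  node 44: 0 child(ren)
  node 46: 0 child(ren)
Matching nodes: [2, 14, 45, 36]
Count of internal (non-leaf) nodes: 4


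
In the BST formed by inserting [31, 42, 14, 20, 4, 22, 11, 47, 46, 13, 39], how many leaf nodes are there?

Tree built from: [31, 42, 14, 20, 4, 22, 11, 47, 46, 13, 39]
Tree (level-order array): [31, 14, 42, 4, 20, 39, 47, None, 11, None, 22, None, None, 46, None, None, 13]
Rule: A leaf has 0 children.
Per-node child counts:
  node 31: 2 child(ren)
  node 14: 2 child(ren)
  node 4: 1 child(ren)
  node 11: 1 child(ren)
  node 13: 0 child(ren)
  node 20: 1 child(ren)
  node 22: 0 child(ren)
  node 42: 2 child(ren)
  node 39: 0 child(ren)
  node 47: 1 child(ren)
  node 46: 0 child(ren)
Matching nodes: [13, 22, 39, 46]
Count of leaf nodes: 4


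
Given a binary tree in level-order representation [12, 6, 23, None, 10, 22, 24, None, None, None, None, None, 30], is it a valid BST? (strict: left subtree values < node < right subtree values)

Level-order array: [12, 6, 23, None, 10, 22, 24, None, None, None, None, None, 30]
Validate using subtree bounds (lo, hi): at each node, require lo < value < hi,
then recurse left with hi=value and right with lo=value.
Preorder trace (stopping at first violation):
  at node 12 with bounds (-inf, +inf): OK
  at node 6 with bounds (-inf, 12): OK
  at node 10 with bounds (6, 12): OK
  at node 23 with bounds (12, +inf): OK
  at node 22 with bounds (12, 23): OK
  at node 24 with bounds (23, +inf): OK
  at node 30 with bounds (24, +inf): OK
No violation found at any node.
Result: Valid BST


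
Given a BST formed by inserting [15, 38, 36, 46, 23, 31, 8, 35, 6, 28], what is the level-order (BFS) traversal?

Tree insertion order: [15, 38, 36, 46, 23, 31, 8, 35, 6, 28]
Tree (level-order array): [15, 8, 38, 6, None, 36, 46, None, None, 23, None, None, None, None, 31, 28, 35]
BFS from the root, enqueuing left then right child of each popped node:
  queue [15] -> pop 15, enqueue [8, 38], visited so far: [15]
  queue [8, 38] -> pop 8, enqueue [6], visited so far: [15, 8]
  queue [38, 6] -> pop 38, enqueue [36, 46], visited so far: [15, 8, 38]
  queue [6, 36, 46] -> pop 6, enqueue [none], visited so far: [15, 8, 38, 6]
  queue [36, 46] -> pop 36, enqueue [23], visited so far: [15, 8, 38, 6, 36]
  queue [46, 23] -> pop 46, enqueue [none], visited so far: [15, 8, 38, 6, 36, 46]
  queue [23] -> pop 23, enqueue [31], visited so far: [15, 8, 38, 6, 36, 46, 23]
  queue [31] -> pop 31, enqueue [28, 35], visited so far: [15, 8, 38, 6, 36, 46, 23, 31]
  queue [28, 35] -> pop 28, enqueue [none], visited so far: [15, 8, 38, 6, 36, 46, 23, 31, 28]
  queue [35] -> pop 35, enqueue [none], visited so far: [15, 8, 38, 6, 36, 46, 23, 31, 28, 35]
Result: [15, 8, 38, 6, 36, 46, 23, 31, 28, 35]


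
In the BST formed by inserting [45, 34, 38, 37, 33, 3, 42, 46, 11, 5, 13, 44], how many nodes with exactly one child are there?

Tree built from: [45, 34, 38, 37, 33, 3, 42, 46, 11, 5, 13, 44]
Tree (level-order array): [45, 34, 46, 33, 38, None, None, 3, None, 37, 42, None, 11, None, None, None, 44, 5, 13]
Rule: These are nodes with exactly 1 non-null child.
Per-node child counts:
  node 45: 2 child(ren)
  node 34: 2 child(ren)
  node 33: 1 child(ren)
  node 3: 1 child(ren)
  node 11: 2 child(ren)
  node 5: 0 child(ren)
  node 13: 0 child(ren)
  node 38: 2 child(ren)
  node 37: 0 child(ren)
  node 42: 1 child(ren)
  node 44: 0 child(ren)
  node 46: 0 child(ren)
Matching nodes: [33, 3, 42]
Count of nodes with exactly one child: 3


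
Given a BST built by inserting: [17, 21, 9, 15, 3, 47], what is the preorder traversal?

Tree insertion order: [17, 21, 9, 15, 3, 47]
Tree (level-order array): [17, 9, 21, 3, 15, None, 47]
Preorder traversal: [17, 9, 3, 15, 21, 47]


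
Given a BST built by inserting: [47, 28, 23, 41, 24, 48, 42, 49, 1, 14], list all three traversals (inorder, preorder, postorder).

Tree insertion order: [47, 28, 23, 41, 24, 48, 42, 49, 1, 14]
Tree (level-order array): [47, 28, 48, 23, 41, None, 49, 1, 24, None, 42, None, None, None, 14]
Inorder (L, root, R): [1, 14, 23, 24, 28, 41, 42, 47, 48, 49]
Preorder (root, L, R): [47, 28, 23, 1, 14, 24, 41, 42, 48, 49]
Postorder (L, R, root): [14, 1, 24, 23, 42, 41, 28, 49, 48, 47]


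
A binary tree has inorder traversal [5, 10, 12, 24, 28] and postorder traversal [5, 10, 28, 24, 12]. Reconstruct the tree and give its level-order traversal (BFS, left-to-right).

Inorder:   [5, 10, 12, 24, 28]
Postorder: [5, 10, 28, 24, 12]
Algorithm: postorder visits root last, so walk postorder right-to-left;
each value is the root of the current inorder slice — split it at that
value, recurse on the right subtree first, then the left.
Recursive splits:
  root=12; inorder splits into left=[5, 10], right=[24, 28]
  root=24; inorder splits into left=[], right=[28]
  root=28; inorder splits into left=[], right=[]
  root=10; inorder splits into left=[5], right=[]
  root=5; inorder splits into left=[], right=[]
Reconstructed level-order: [12, 10, 24, 5, 28]


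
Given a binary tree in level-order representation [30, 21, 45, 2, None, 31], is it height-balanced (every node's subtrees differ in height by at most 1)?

Tree (level-order array): [30, 21, 45, 2, None, 31]
Definition: a tree is height-balanced if, at every node, |h(left) - h(right)| <= 1 (empty subtree has height -1).
Bottom-up per-node check:
  node 2: h_left=-1, h_right=-1, diff=0 [OK], height=0
  node 21: h_left=0, h_right=-1, diff=1 [OK], height=1
  node 31: h_left=-1, h_right=-1, diff=0 [OK], height=0
  node 45: h_left=0, h_right=-1, diff=1 [OK], height=1
  node 30: h_left=1, h_right=1, diff=0 [OK], height=2
All nodes satisfy the balance condition.
Result: Balanced


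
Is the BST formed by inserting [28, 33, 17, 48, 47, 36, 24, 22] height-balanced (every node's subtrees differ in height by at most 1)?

Tree (level-order array): [28, 17, 33, None, 24, None, 48, 22, None, 47, None, None, None, 36]
Definition: a tree is height-balanced if, at every node, |h(left) - h(right)| <= 1 (empty subtree has height -1).
Bottom-up per-node check:
  node 22: h_left=-1, h_right=-1, diff=0 [OK], height=0
  node 24: h_left=0, h_right=-1, diff=1 [OK], height=1
  node 17: h_left=-1, h_right=1, diff=2 [FAIL (|-1-1|=2 > 1)], height=2
  node 36: h_left=-1, h_right=-1, diff=0 [OK], height=0
  node 47: h_left=0, h_right=-1, diff=1 [OK], height=1
  node 48: h_left=1, h_right=-1, diff=2 [FAIL (|1--1|=2 > 1)], height=2
  node 33: h_left=-1, h_right=2, diff=3 [FAIL (|-1-2|=3 > 1)], height=3
  node 28: h_left=2, h_right=3, diff=1 [OK], height=4
Node 17 violates the condition: |-1 - 1| = 2 > 1.
Result: Not balanced


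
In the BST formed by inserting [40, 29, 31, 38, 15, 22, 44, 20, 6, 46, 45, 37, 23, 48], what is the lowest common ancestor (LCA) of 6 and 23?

Tree insertion order: [40, 29, 31, 38, 15, 22, 44, 20, 6, 46, 45, 37, 23, 48]
Tree (level-order array): [40, 29, 44, 15, 31, None, 46, 6, 22, None, 38, 45, 48, None, None, 20, 23, 37]
In a BST, the LCA of p=6, q=23 is the first node v on the
root-to-leaf path with p <= v <= q (go left if both < v, right if both > v).
Walk from root:
  at 40: both 6 and 23 < 40, go left
  at 29: both 6 and 23 < 29, go left
  at 15: 6 <= 15 <= 23, this is the LCA
LCA = 15


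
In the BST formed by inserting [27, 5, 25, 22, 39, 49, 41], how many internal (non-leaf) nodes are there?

Tree built from: [27, 5, 25, 22, 39, 49, 41]
Tree (level-order array): [27, 5, 39, None, 25, None, 49, 22, None, 41]
Rule: An internal node has at least one child.
Per-node child counts:
  node 27: 2 child(ren)
  node 5: 1 child(ren)
  node 25: 1 child(ren)
  node 22: 0 child(ren)
  node 39: 1 child(ren)
  node 49: 1 child(ren)
  node 41: 0 child(ren)
Matching nodes: [27, 5, 25, 39, 49]
Count of internal (non-leaf) nodes: 5


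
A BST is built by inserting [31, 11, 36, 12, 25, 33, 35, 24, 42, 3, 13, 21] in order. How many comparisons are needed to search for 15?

Search path for 15: 31 -> 11 -> 12 -> 25 -> 24 -> 13 -> 21
Found: False
Comparisons: 7


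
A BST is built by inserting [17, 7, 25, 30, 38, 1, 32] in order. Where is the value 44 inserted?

Starting tree (level order): [17, 7, 25, 1, None, None, 30, None, None, None, 38, 32]
Insertion path: 17 -> 25 -> 30 -> 38
Result: insert 44 as right child of 38
Final tree (level order): [17, 7, 25, 1, None, None, 30, None, None, None, 38, 32, 44]


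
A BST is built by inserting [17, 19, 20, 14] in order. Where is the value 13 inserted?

Starting tree (level order): [17, 14, 19, None, None, None, 20]
Insertion path: 17 -> 14
Result: insert 13 as left child of 14
Final tree (level order): [17, 14, 19, 13, None, None, 20]


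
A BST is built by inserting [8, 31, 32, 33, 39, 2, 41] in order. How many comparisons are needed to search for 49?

Search path for 49: 8 -> 31 -> 32 -> 33 -> 39 -> 41
Found: False
Comparisons: 6


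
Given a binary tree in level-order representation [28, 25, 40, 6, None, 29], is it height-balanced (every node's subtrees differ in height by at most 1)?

Tree (level-order array): [28, 25, 40, 6, None, 29]
Definition: a tree is height-balanced if, at every node, |h(left) - h(right)| <= 1 (empty subtree has height -1).
Bottom-up per-node check:
  node 6: h_left=-1, h_right=-1, diff=0 [OK], height=0
  node 25: h_left=0, h_right=-1, diff=1 [OK], height=1
  node 29: h_left=-1, h_right=-1, diff=0 [OK], height=0
  node 40: h_left=0, h_right=-1, diff=1 [OK], height=1
  node 28: h_left=1, h_right=1, diff=0 [OK], height=2
All nodes satisfy the balance condition.
Result: Balanced


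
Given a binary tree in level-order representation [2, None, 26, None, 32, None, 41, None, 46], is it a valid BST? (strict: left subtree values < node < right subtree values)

Level-order array: [2, None, 26, None, 32, None, 41, None, 46]
Validate using subtree bounds (lo, hi): at each node, require lo < value < hi,
then recurse left with hi=value and right with lo=value.
Preorder trace (stopping at first violation):
  at node 2 with bounds (-inf, +inf): OK
  at node 26 with bounds (2, +inf): OK
  at node 32 with bounds (26, +inf): OK
  at node 41 with bounds (32, +inf): OK
  at node 46 with bounds (41, +inf): OK
No violation found at any node.
Result: Valid BST


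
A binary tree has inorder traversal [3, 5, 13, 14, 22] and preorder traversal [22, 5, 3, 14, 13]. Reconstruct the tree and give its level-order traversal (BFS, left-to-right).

Inorder:  [3, 5, 13, 14, 22]
Preorder: [22, 5, 3, 14, 13]
Algorithm: preorder visits root first, so consume preorder in order;
for each root, split the current inorder slice at that value into
left-subtree inorder and right-subtree inorder, then recurse.
Recursive splits:
  root=22; inorder splits into left=[3, 5, 13, 14], right=[]
  root=5; inorder splits into left=[3], right=[13, 14]
  root=3; inorder splits into left=[], right=[]
  root=14; inorder splits into left=[13], right=[]
  root=13; inorder splits into left=[], right=[]
Reconstructed level-order: [22, 5, 3, 14, 13]


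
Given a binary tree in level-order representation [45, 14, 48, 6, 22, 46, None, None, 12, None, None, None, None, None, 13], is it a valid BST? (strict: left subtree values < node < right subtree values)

Level-order array: [45, 14, 48, 6, 22, 46, None, None, 12, None, None, None, None, None, 13]
Validate using subtree bounds (lo, hi): at each node, require lo < value < hi,
then recurse left with hi=value and right with lo=value.
Preorder trace (stopping at first violation):
  at node 45 with bounds (-inf, +inf): OK
  at node 14 with bounds (-inf, 45): OK
  at node 6 with bounds (-inf, 14): OK
  at node 12 with bounds (6, 14): OK
  at node 13 with bounds (12, 14): OK
  at node 22 with bounds (14, 45): OK
  at node 48 with bounds (45, +inf): OK
  at node 46 with bounds (45, 48): OK
No violation found at any node.
Result: Valid BST


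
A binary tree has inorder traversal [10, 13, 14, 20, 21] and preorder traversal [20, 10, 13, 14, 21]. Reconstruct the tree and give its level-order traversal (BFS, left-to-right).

Inorder:  [10, 13, 14, 20, 21]
Preorder: [20, 10, 13, 14, 21]
Algorithm: preorder visits root first, so consume preorder in order;
for each root, split the current inorder slice at that value into
left-subtree inorder and right-subtree inorder, then recurse.
Recursive splits:
  root=20; inorder splits into left=[10, 13, 14], right=[21]
  root=10; inorder splits into left=[], right=[13, 14]
  root=13; inorder splits into left=[], right=[14]
  root=14; inorder splits into left=[], right=[]
  root=21; inorder splits into left=[], right=[]
Reconstructed level-order: [20, 10, 21, 13, 14]


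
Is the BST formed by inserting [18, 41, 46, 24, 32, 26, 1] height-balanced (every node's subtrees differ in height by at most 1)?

Tree (level-order array): [18, 1, 41, None, None, 24, 46, None, 32, None, None, 26]
Definition: a tree is height-balanced if, at every node, |h(left) - h(right)| <= 1 (empty subtree has height -1).
Bottom-up per-node check:
  node 1: h_left=-1, h_right=-1, diff=0 [OK], height=0
  node 26: h_left=-1, h_right=-1, diff=0 [OK], height=0
  node 32: h_left=0, h_right=-1, diff=1 [OK], height=1
  node 24: h_left=-1, h_right=1, diff=2 [FAIL (|-1-1|=2 > 1)], height=2
  node 46: h_left=-1, h_right=-1, diff=0 [OK], height=0
  node 41: h_left=2, h_right=0, diff=2 [FAIL (|2-0|=2 > 1)], height=3
  node 18: h_left=0, h_right=3, diff=3 [FAIL (|0-3|=3 > 1)], height=4
Node 24 violates the condition: |-1 - 1| = 2 > 1.
Result: Not balanced


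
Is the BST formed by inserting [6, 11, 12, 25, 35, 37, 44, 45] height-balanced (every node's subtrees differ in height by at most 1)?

Tree (level-order array): [6, None, 11, None, 12, None, 25, None, 35, None, 37, None, 44, None, 45]
Definition: a tree is height-balanced if, at every node, |h(left) - h(right)| <= 1 (empty subtree has height -1).
Bottom-up per-node check:
  node 45: h_left=-1, h_right=-1, diff=0 [OK], height=0
  node 44: h_left=-1, h_right=0, diff=1 [OK], height=1
  node 37: h_left=-1, h_right=1, diff=2 [FAIL (|-1-1|=2 > 1)], height=2
  node 35: h_left=-1, h_right=2, diff=3 [FAIL (|-1-2|=3 > 1)], height=3
  node 25: h_left=-1, h_right=3, diff=4 [FAIL (|-1-3|=4 > 1)], height=4
  node 12: h_left=-1, h_right=4, diff=5 [FAIL (|-1-4|=5 > 1)], height=5
  node 11: h_left=-1, h_right=5, diff=6 [FAIL (|-1-5|=6 > 1)], height=6
  node 6: h_left=-1, h_right=6, diff=7 [FAIL (|-1-6|=7 > 1)], height=7
Node 37 violates the condition: |-1 - 1| = 2 > 1.
Result: Not balanced


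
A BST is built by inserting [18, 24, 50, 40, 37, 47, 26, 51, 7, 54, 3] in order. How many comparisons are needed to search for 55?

Search path for 55: 18 -> 24 -> 50 -> 51 -> 54
Found: False
Comparisons: 5


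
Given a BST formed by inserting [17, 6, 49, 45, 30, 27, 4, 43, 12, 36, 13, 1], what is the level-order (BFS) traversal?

Tree insertion order: [17, 6, 49, 45, 30, 27, 4, 43, 12, 36, 13, 1]
Tree (level-order array): [17, 6, 49, 4, 12, 45, None, 1, None, None, 13, 30, None, None, None, None, None, 27, 43, None, None, 36]
BFS from the root, enqueuing left then right child of each popped node:
  queue [17] -> pop 17, enqueue [6, 49], visited so far: [17]
  queue [6, 49] -> pop 6, enqueue [4, 12], visited so far: [17, 6]
  queue [49, 4, 12] -> pop 49, enqueue [45], visited so far: [17, 6, 49]
  queue [4, 12, 45] -> pop 4, enqueue [1], visited so far: [17, 6, 49, 4]
  queue [12, 45, 1] -> pop 12, enqueue [13], visited so far: [17, 6, 49, 4, 12]
  queue [45, 1, 13] -> pop 45, enqueue [30], visited so far: [17, 6, 49, 4, 12, 45]
  queue [1, 13, 30] -> pop 1, enqueue [none], visited so far: [17, 6, 49, 4, 12, 45, 1]
  queue [13, 30] -> pop 13, enqueue [none], visited so far: [17, 6, 49, 4, 12, 45, 1, 13]
  queue [30] -> pop 30, enqueue [27, 43], visited so far: [17, 6, 49, 4, 12, 45, 1, 13, 30]
  queue [27, 43] -> pop 27, enqueue [none], visited so far: [17, 6, 49, 4, 12, 45, 1, 13, 30, 27]
  queue [43] -> pop 43, enqueue [36], visited so far: [17, 6, 49, 4, 12, 45, 1, 13, 30, 27, 43]
  queue [36] -> pop 36, enqueue [none], visited so far: [17, 6, 49, 4, 12, 45, 1, 13, 30, 27, 43, 36]
Result: [17, 6, 49, 4, 12, 45, 1, 13, 30, 27, 43, 36]


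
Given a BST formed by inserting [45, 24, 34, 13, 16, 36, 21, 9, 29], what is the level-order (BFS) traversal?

Tree insertion order: [45, 24, 34, 13, 16, 36, 21, 9, 29]
Tree (level-order array): [45, 24, None, 13, 34, 9, 16, 29, 36, None, None, None, 21]
BFS from the root, enqueuing left then right child of each popped node:
  queue [45] -> pop 45, enqueue [24], visited so far: [45]
  queue [24] -> pop 24, enqueue [13, 34], visited so far: [45, 24]
  queue [13, 34] -> pop 13, enqueue [9, 16], visited so far: [45, 24, 13]
  queue [34, 9, 16] -> pop 34, enqueue [29, 36], visited so far: [45, 24, 13, 34]
  queue [9, 16, 29, 36] -> pop 9, enqueue [none], visited so far: [45, 24, 13, 34, 9]
  queue [16, 29, 36] -> pop 16, enqueue [21], visited so far: [45, 24, 13, 34, 9, 16]
  queue [29, 36, 21] -> pop 29, enqueue [none], visited so far: [45, 24, 13, 34, 9, 16, 29]
  queue [36, 21] -> pop 36, enqueue [none], visited so far: [45, 24, 13, 34, 9, 16, 29, 36]
  queue [21] -> pop 21, enqueue [none], visited so far: [45, 24, 13, 34, 9, 16, 29, 36, 21]
Result: [45, 24, 13, 34, 9, 16, 29, 36, 21]


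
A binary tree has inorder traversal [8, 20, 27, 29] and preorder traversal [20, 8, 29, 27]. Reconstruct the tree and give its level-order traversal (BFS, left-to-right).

Inorder:  [8, 20, 27, 29]
Preorder: [20, 8, 29, 27]
Algorithm: preorder visits root first, so consume preorder in order;
for each root, split the current inorder slice at that value into
left-subtree inorder and right-subtree inorder, then recurse.
Recursive splits:
  root=20; inorder splits into left=[8], right=[27, 29]
  root=8; inorder splits into left=[], right=[]
  root=29; inorder splits into left=[27], right=[]
  root=27; inorder splits into left=[], right=[]
Reconstructed level-order: [20, 8, 29, 27]


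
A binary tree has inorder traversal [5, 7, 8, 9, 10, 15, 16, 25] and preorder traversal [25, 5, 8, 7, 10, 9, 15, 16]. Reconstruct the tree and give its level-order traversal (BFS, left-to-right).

Inorder:  [5, 7, 8, 9, 10, 15, 16, 25]
Preorder: [25, 5, 8, 7, 10, 9, 15, 16]
Algorithm: preorder visits root first, so consume preorder in order;
for each root, split the current inorder slice at that value into
left-subtree inorder and right-subtree inorder, then recurse.
Recursive splits:
  root=25; inorder splits into left=[5, 7, 8, 9, 10, 15, 16], right=[]
  root=5; inorder splits into left=[], right=[7, 8, 9, 10, 15, 16]
  root=8; inorder splits into left=[7], right=[9, 10, 15, 16]
  root=7; inorder splits into left=[], right=[]
  root=10; inorder splits into left=[9], right=[15, 16]
  root=9; inorder splits into left=[], right=[]
  root=15; inorder splits into left=[], right=[16]
  root=16; inorder splits into left=[], right=[]
Reconstructed level-order: [25, 5, 8, 7, 10, 9, 15, 16]


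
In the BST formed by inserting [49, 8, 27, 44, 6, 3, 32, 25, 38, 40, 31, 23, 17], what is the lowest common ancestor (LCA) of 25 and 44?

Tree insertion order: [49, 8, 27, 44, 6, 3, 32, 25, 38, 40, 31, 23, 17]
Tree (level-order array): [49, 8, None, 6, 27, 3, None, 25, 44, None, None, 23, None, 32, None, 17, None, 31, 38, None, None, None, None, None, 40]
In a BST, the LCA of p=25, q=44 is the first node v on the
root-to-leaf path with p <= v <= q (go left if both < v, right if both > v).
Walk from root:
  at 49: both 25 and 44 < 49, go left
  at 8: both 25 and 44 > 8, go right
  at 27: 25 <= 27 <= 44, this is the LCA
LCA = 27


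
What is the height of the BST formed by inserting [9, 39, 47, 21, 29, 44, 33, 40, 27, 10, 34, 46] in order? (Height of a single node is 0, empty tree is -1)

Insertion order: [9, 39, 47, 21, 29, 44, 33, 40, 27, 10, 34, 46]
Tree (level-order array): [9, None, 39, 21, 47, 10, 29, 44, None, None, None, 27, 33, 40, 46, None, None, None, 34]
Compute height bottom-up (empty subtree = -1):
  height(10) = 1 + max(-1, -1) = 0
  height(27) = 1 + max(-1, -1) = 0
  height(34) = 1 + max(-1, -1) = 0
  height(33) = 1 + max(-1, 0) = 1
  height(29) = 1 + max(0, 1) = 2
  height(21) = 1 + max(0, 2) = 3
  height(40) = 1 + max(-1, -1) = 0
  height(46) = 1 + max(-1, -1) = 0
  height(44) = 1 + max(0, 0) = 1
  height(47) = 1 + max(1, -1) = 2
  height(39) = 1 + max(3, 2) = 4
  height(9) = 1 + max(-1, 4) = 5
Height = 5


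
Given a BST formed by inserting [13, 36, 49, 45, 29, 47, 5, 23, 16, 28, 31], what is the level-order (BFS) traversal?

Tree insertion order: [13, 36, 49, 45, 29, 47, 5, 23, 16, 28, 31]
Tree (level-order array): [13, 5, 36, None, None, 29, 49, 23, 31, 45, None, 16, 28, None, None, None, 47]
BFS from the root, enqueuing left then right child of each popped node:
  queue [13] -> pop 13, enqueue [5, 36], visited so far: [13]
  queue [5, 36] -> pop 5, enqueue [none], visited so far: [13, 5]
  queue [36] -> pop 36, enqueue [29, 49], visited so far: [13, 5, 36]
  queue [29, 49] -> pop 29, enqueue [23, 31], visited so far: [13, 5, 36, 29]
  queue [49, 23, 31] -> pop 49, enqueue [45], visited so far: [13, 5, 36, 29, 49]
  queue [23, 31, 45] -> pop 23, enqueue [16, 28], visited so far: [13, 5, 36, 29, 49, 23]
  queue [31, 45, 16, 28] -> pop 31, enqueue [none], visited so far: [13, 5, 36, 29, 49, 23, 31]
  queue [45, 16, 28] -> pop 45, enqueue [47], visited so far: [13, 5, 36, 29, 49, 23, 31, 45]
  queue [16, 28, 47] -> pop 16, enqueue [none], visited so far: [13, 5, 36, 29, 49, 23, 31, 45, 16]
  queue [28, 47] -> pop 28, enqueue [none], visited so far: [13, 5, 36, 29, 49, 23, 31, 45, 16, 28]
  queue [47] -> pop 47, enqueue [none], visited so far: [13, 5, 36, 29, 49, 23, 31, 45, 16, 28, 47]
Result: [13, 5, 36, 29, 49, 23, 31, 45, 16, 28, 47]


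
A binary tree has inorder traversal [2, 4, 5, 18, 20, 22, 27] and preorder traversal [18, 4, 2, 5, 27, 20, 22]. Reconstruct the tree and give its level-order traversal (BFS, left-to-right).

Inorder:  [2, 4, 5, 18, 20, 22, 27]
Preorder: [18, 4, 2, 5, 27, 20, 22]
Algorithm: preorder visits root first, so consume preorder in order;
for each root, split the current inorder slice at that value into
left-subtree inorder and right-subtree inorder, then recurse.
Recursive splits:
  root=18; inorder splits into left=[2, 4, 5], right=[20, 22, 27]
  root=4; inorder splits into left=[2], right=[5]
  root=2; inorder splits into left=[], right=[]
  root=5; inorder splits into left=[], right=[]
  root=27; inorder splits into left=[20, 22], right=[]
  root=20; inorder splits into left=[], right=[22]
  root=22; inorder splits into left=[], right=[]
Reconstructed level-order: [18, 4, 27, 2, 5, 20, 22]


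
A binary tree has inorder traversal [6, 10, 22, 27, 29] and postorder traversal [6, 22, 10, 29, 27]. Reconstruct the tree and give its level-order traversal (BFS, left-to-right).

Inorder:   [6, 10, 22, 27, 29]
Postorder: [6, 22, 10, 29, 27]
Algorithm: postorder visits root last, so walk postorder right-to-left;
each value is the root of the current inorder slice — split it at that
value, recurse on the right subtree first, then the left.
Recursive splits:
  root=27; inorder splits into left=[6, 10, 22], right=[29]
  root=29; inorder splits into left=[], right=[]
  root=10; inorder splits into left=[6], right=[22]
  root=22; inorder splits into left=[], right=[]
  root=6; inorder splits into left=[], right=[]
Reconstructed level-order: [27, 10, 29, 6, 22]


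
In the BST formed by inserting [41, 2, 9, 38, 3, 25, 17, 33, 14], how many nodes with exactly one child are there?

Tree built from: [41, 2, 9, 38, 3, 25, 17, 33, 14]
Tree (level-order array): [41, 2, None, None, 9, 3, 38, None, None, 25, None, 17, 33, 14]
Rule: These are nodes with exactly 1 non-null child.
Per-node child counts:
  node 41: 1 child(ren)
  node 2: 1 child(ren)
  node 9: 2 child(ren)
  node 3: 0 child(ren)
  node 38: 1 child(ren)
  node 25: 2 child(ren)
  node 17: 1 child(ren)
  node 14: 0 child(ren)
  node 33: 0 child(ren)
Matching nodes: [41, 2, 38, 17]
Count of nodes with exactly one child: 4


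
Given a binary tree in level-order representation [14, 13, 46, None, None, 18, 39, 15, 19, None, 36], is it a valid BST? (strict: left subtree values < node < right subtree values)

Level-order array: [14, 13, 46, None, None, 18, 39, 15, 19, None, 36]
Validate using subtree bounds (lo, hi): at each node, require lo < value < hi,
then recurse left with hi=value and right with lo=value.
Preorder trace (stopping at first violation):
  at node 14 with bounds (-inf, +inf): OK
  at node 13 with bounds (-inf, 14): OK
  at node 46 with bounds (14, +inf): OK
  at node 18 with bounds (14, 46): OK
  at node 15 with bounds (14, 18): OK
  at node 19 with bounds (18, 46): OK
  at node 39 with bounds (46, +inf): VIOLATION
Node 39 violates its bound: not (46 < 39 < +inf).
Result: Not a valid BST


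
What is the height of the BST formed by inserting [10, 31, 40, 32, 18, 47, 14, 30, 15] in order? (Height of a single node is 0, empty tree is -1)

Insertion order: [10, 31, 40, 32, 18, 47, 14, 30, 15]
Tree (level-order array): [10, None, 31, 18, 40, 14, 30, 32, 47, None, 15]
Compute height bottom-up (empty subtree = -1):
  height(15) = 1 + max(-1, -1) = 0
  height(14) = 1 + max(-1, 0) = 1
  height(30) = 1 + max(-1, -1) = 0
  height(18) = 1 + max(1, 0) = 2
  height(32) = 1 + max(-1, -1) = 0
  height(47) = 1 + max(-1, -1) = 0
  height(40) = 1 + max(0, 0) = 1
  height(31) = 1 + max(2, 1) = 3
  height(10) = 1 + max(-1, 3) = 4
Height = 4


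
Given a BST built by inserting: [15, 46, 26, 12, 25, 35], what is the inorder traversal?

Tree insertion order: [15, 46, 26, 12, 25, 35]
Tree (level-order array): [15, 12, 46, None, None, 26, None, 25, 35]
Inorder traversal: [12, 15, 25, 26, 35, 46]


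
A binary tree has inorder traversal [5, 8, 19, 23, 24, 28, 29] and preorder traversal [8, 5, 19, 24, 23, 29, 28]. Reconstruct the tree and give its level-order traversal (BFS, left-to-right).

Inorder:  [5, 8, 19, 23, 24, 28, 29]
Preorder: [8, 5, 19, 24, 23, 29, 28]
Algorithm: preorder visits root first, so consume preorder in order;
for each root, split the current inorder slice at that value into
left-subtree inorder and right-subtree inorder, then recurse.
Recursive splits:
  root=8; inorder splits into left=[5], right=[19, 23, 24, 28, 29]
  root=5; inorder splits into left=[], right=[]
  root=19; inorder splits into left=[], right=[23, 24, 28, 29]
  root=24; inorder splits into left=[23], right=[28, 29]
  root=23; inorder splits into left=[], right=[]
  root=29; inorder splits into left=[28], right=[]
  root=28; inorder splits into left=[], right=[]
Reconstructed level-order: [8, 5, 19, 24, 23, 29, 28]


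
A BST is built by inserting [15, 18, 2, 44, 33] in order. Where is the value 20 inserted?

Starting tree (level order): [15, 2, 18, None, None, None, 44, 33]
Insertion path: 15 -> 18 -> 44 -> 33
Result: insert 20 as left child of 33
Final tree (level order): [15, 2, 18, None, None, None, 44, 33, None, 20]


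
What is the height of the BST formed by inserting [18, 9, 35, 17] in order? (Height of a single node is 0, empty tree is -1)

Insertion order: [18, 9, 35, 17]
Tree (level-order array): [18, 9, 35, None, 17]
Compute height bottom-up (empty subtree = -1):
  height(17) = 1 + max(-1, -1) = 0
  height(9) = 1 + max(-1, 0) = 1
  height(35) = 1 + max(-1, -1) = 0
  height(18) = 1 + max(1, 0) = 2
Height = 2


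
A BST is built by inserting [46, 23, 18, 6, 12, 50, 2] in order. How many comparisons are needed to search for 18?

Search path for 18: 46 -> 23 -> 18
Found: True
Comparisons: 3


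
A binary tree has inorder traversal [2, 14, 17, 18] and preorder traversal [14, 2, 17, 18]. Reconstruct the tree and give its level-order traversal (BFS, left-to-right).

Inorder:  [2, 14, 17, 18]
Preorder: [14, 2, 17, 18]
Algorithm: preorder visits root first, so consume preorder in order;
for each root, split the current inorder slice at that value into
left-subtree inorder and right-subtree inorder, then recurse.
Recursive splits:
  root=14; inorder splits into left=[2], right=[17, 18]
  root=2; inorder splits into left=[], right=[]
  root=17; inorder splits into left=[], right=[18]
  root=18; inorder splits into left=[], right=[]
Reconstructed level-order: [14, 2, 17, 18]


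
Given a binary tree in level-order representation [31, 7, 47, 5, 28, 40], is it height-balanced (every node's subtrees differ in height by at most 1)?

Tree (level-order array): [31, 7, 47, 5, 28, 40]
Definition: a tree is height-balanced if, at every node, |h(left) - h(right)| <= 1 (empty subtree has height -1).
Bottom-up per-node check:
  node 5: h_left=-1, h_right=-1, diff=0 [OK], height=0
  node 28: h_left=-1, h_right=-1, diff=0 [OK], height=0
  node 7: h_left=0, h_right=0, diff=0 [OK], height=1
  node 40: h_left=-1, h_right=-1, diff=0 [OK], height=0
  node 47: h_left=0, h_right=-1, diff=1 [OK], height=1
  node 31: h_left=1, h_right=1, diff=0 [OK], height=2
All nodes satisfy the balance condition.
Result: Balanced


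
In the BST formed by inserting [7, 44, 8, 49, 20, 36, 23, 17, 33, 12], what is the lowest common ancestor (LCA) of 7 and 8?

Tree insertion order: [7, 44, 8, 49, 20, 36, 23, 17, 33, 12]
Tree (level-order array): [7, None, 44, 8, 49, None, 20, None, None, 17, 36, 12, None, 23, None, None, None, None, 33]
In a BST, the LCA of p=7, q=8 is the first node v on the
root-to-leaf path with p <= v <= q (go left if both < v, right if both > v).
Walk from root:
  at 7: 7 <= 7 <= 8, this is the LCA
LCA = 7


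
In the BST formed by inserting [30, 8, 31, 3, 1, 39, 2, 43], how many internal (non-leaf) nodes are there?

Tree built from: [30, 8, 31, 3, 1, 39, 2, 43]
Tree (level-order array): [30, 8, 31, 3, None, None, 39, 1, None, None, 43, None, 2]
Rule: An internal node has at least one child.
Per-node child counts:
  node 30: 2 child(ren)
  node 8: 1 child(ren)
  node 3: 1 child(ren)
  node 1: 1 child(ren)
  node 2: 0 child(ren)
  node 31: 1 child(ren)
  node 39: 1 child(ren)
  node 43: 0 child(ren)
Matching nodes: [30, 8, 3, 1, 31, 39]
Count of internal (non-leaf) nodes: 6


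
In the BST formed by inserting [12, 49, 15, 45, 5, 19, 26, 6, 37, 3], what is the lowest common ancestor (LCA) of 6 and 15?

Tree insertion order: [12, 49, 15, 45, 5, 19, 26, 6, 37, 3]
Tree (level-order array): [12, 5, 49, 3, 6, 15, None, None, None, None, None, None, 45, 19, None, None, 26, None, 37]
In a BST, the LCA of p=6, q=15 is the first node v on the
root-to-leaf path with p <= v <= q (go left if both < v, right if both > v).
Walk from root:
  at 12: 6 <= 12 <= 15, this is the LCA
LCA = 12


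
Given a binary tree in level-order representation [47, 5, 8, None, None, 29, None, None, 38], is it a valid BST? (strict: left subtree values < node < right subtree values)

Level-order array: [47, 5, 8, None, None, 29, None, None, 38]
Validate using subtree bounds (lo, hi): at each node, require lo < value < hi,
then recurse left with hi=value and right with lo=value.
Preorder trace (stopping at first violation):
  at node 47 with bounds (-inf, +inf): OK
  at node 5 with bounds (-inf, 47): OK
  at node 8 with bounds (47, +inf): VIOLATION
Node 8 violates its bound: not (47 < 8 < +inf).
Result: Not a valid BST


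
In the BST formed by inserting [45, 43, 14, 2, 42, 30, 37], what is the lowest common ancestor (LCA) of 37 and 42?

Tree insertion order: [45, 43, 14, 2, 42, 30, 37]
Tree (level-order array): [45, 43, None, 14, None, 2, 42, None, None, 30, None, None, 37]
In a BST, the LCA of p=37, q=42 is the first node v on the
root-to-leaf path with p <= v <= q (go left if both < v, right if both > v).
Walk from root:
  at 45: both 37 and 42 < 45, go left
  at 43: both 37 and 42 < 43, go left
  at 14: both 37 and 42 > 14, go right
  at 42: 37 <= 42 <= 42, this is the LCA
LCA = 42


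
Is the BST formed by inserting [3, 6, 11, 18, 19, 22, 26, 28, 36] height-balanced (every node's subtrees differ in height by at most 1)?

Tree (level-order array): [3, None, 6, None, 11, None, 18, None, 19, None, 22, None, 26, None, 28, None, 36]
Definition: a tree is height-balanced if, at every node, |h(left) - h(right)| <= 1 (empty subtree has height -1).
Bottom-up per-node check:
  node 36: h_left=-1, h_right=-1, diff=0 [OK], height=0
  node 28: h_left=-1, h_right=0, diff=1 [OK], height=1
  node 26: h_left=-1, h_right=1, diff=2 [FAIL (|-1-1|=2 > 1)], height=2
  node 22: h_left=-1, h_right=2, diff=3 [FAIL (|-1-2|=3 > 1)], height=3
  node 19: h_left=-1, h_right=3, diff=4 [FAIL (|-1-3|=4 > 1)], height=4
  node 18: h_left=-1, h_right=4, diff=5 [FAIL (|-1-4|=5 > 1)], height=5
  node 11: h_left=-1, h_right=5, diff=6 [FAIL (|-1-5|=6 > 1)], height=6
  node 6: h_left=-1, h_right=6, diff=7 [FAIL (|-1-6|=7 > 1)], height=7
  node 3: h_left=-1, h_right=7, diff=8 [FAIL (|-1-7|=8 > 1)], height=8
Node 26 violates the condition: |-1 - 1| = 2 > 1.
Result: Not balanced


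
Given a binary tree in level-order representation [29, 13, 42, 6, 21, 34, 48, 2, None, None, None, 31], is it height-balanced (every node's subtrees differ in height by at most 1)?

Tree (level-order array): [29, 13, 42, 6, 21, 34, 48, 2, None, None, None, 31]
Definition: a tree is height-balanced if, at every node, |h(left) - h(right)| <= 1 (empty subtree has height -1).
Bottom-up per-node check:
  node 2: h_left=-1, h_right=-1, diff=0 [OK], height=0
  node 6: h_left=0, h_right=-1, diff=1 [OK], height=1
  node 21: h_left=-1, h_right=-1, diff=0 [OK], height=0
  node 13: h_left=1, h_right=0, diff=1 [OK], height=2
  node 31: h_left=-1, h_right=-1, diff=0 [OK], height=0
  node 34: h_left=0, h_right=-1, diff=1 [OK], height=1
  node 48: h_left=-1, h_right=-1, diff=0 [OK], height=0
  node 42: h_left=1, h_right=0, diff=1 [OK], height=2
  node 29: h_left=2, h_right=2, diff=0 [OK], height=3
All nodes satisfy the balance condition.
Result: Balanced


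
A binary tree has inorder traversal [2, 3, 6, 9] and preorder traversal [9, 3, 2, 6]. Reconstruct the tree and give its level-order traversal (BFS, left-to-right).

Inorder:  [2, 3, 6, 9]
Preorder: [9, 3, 2, 6]
Algorithm: preorder visits root first, so consume preorder in order;
for each root, split the current inorder slice at that value into
left-subtree inorder and right-subtree inorder, then recurse.
Recursive splits:
  root=9; inorder splits into left=[2, 3, 6], right=[]
  root=3; inorder splits into left=[2], right=[6]
  root=2; inorder splits into left=[], right=[]
  root=6; inorder splits into left=[], right=[]
Reconstructed level-order: [9, 3, 2, 6]


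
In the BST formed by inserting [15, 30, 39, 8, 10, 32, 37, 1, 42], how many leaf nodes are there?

Tree built from: [15, 30, 39, 8, 10, 32, 37, 1, 42]
Tree (level-order array): [15, 8, 30, 1, 10, None, 39, None, None, None, None, 32, 42, None, 37]
Rule: A leaf has 0 children.
Per-node child counts:
  node 15: 2 child(ren)
  node 8: 2 child(ren)
  node 1: 0 child(ren)
  node 10: 0 child(ren)
  node 30: 1 child(ren)
  node 39: 2 child(ren)
  node 32: 1 child(ren)
  node 37: 0 child(ren)
  node 42: 0 child(ren)
Matching nodes: [1, 10, 37, 42]
Count of leaf nodes: 4


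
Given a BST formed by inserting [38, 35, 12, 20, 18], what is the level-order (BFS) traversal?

Tree insertion order: [38, 35, 12, 20, 18]
Tree (level-order array): [38, 35, None, 12, None, None, 20, 18]
BFS from the root, enqueuing left then right child of each popped node:
  queue [38] -> pop 38, enqueue [35], visited so far: [38]
  queue [35] -> pop 35, enqueue [12], visited so far: [38, 35]
  queue [12] -> pop 12, enqueue [20], visited so far: [38, 35, 12]
  queue [20] -> pop 20, enqueue [18], visited so far: [38, 35, 12, 20]
  queue [18] -> pop 18, enqueue [none], visited so far: [38, 35, 12, 20, 18]
Result: [38, 35, 12, 20, 18]


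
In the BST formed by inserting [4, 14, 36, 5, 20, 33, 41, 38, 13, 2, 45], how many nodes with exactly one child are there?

Tree built from: [4, 14, 36, 5, 20, 33, 41, 38, 13, 2, 45]
Tree (level-order array): [4, 2, 14, None, None, 5, 36, None, 13, 20, 41, None, None, None, 33, 38, 45]
Rule: These are nodes with exactly 1 non-null child.
Per-node child counts:
  node 4: 2 child(ren)
  node 2: 0 child(ren)
  node 14: 2 child(ren)
  node 5: 1 child(ren)
  node 13: 0 child(ren)
  node 36: 2 child(ren)
  node 20: 1 child(ren)
  node 33: 0 child(ren)
  node 41: 2 child(ren)
  node 38: 0 child(ren)
  node 45: 0 child(ren)
Matching nodes: [5, 20]
Count of nodes with exactly one child: 2


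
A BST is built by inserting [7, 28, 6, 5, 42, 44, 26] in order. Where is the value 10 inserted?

Starting tree (level order): [7, 6, 28, 5, None, 26, 42, None, None, None, None, None, 44]
Insertion path: 7 -> 28 -> 26
Result: insert 10 as left child of 26
Final tree (level order): [7, 6, 28, 5, None, 26, 42, None, None, 10, None, None, 44]


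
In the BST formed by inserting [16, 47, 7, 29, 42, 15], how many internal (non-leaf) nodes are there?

Tree built from: [16, 47, 7, 29, 42, 15]
Tree (level-order array): [16, 7, 47, None, 15, 29, None, None, None, None, 42]
Rule: An internal node has at least one child.
Per-node child counts:
  node 16: 2 child(ren)
  node 7: 1 child(ren)
  node 15: 0 child(ren)
  node 47: 1 child(ren)
  node 29: 1 child(ren)
  node 42: 0 child(ren)
Matching nodes: [16, 7, 47, 29]
Count of internal (non-leaf) nodes: 4
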